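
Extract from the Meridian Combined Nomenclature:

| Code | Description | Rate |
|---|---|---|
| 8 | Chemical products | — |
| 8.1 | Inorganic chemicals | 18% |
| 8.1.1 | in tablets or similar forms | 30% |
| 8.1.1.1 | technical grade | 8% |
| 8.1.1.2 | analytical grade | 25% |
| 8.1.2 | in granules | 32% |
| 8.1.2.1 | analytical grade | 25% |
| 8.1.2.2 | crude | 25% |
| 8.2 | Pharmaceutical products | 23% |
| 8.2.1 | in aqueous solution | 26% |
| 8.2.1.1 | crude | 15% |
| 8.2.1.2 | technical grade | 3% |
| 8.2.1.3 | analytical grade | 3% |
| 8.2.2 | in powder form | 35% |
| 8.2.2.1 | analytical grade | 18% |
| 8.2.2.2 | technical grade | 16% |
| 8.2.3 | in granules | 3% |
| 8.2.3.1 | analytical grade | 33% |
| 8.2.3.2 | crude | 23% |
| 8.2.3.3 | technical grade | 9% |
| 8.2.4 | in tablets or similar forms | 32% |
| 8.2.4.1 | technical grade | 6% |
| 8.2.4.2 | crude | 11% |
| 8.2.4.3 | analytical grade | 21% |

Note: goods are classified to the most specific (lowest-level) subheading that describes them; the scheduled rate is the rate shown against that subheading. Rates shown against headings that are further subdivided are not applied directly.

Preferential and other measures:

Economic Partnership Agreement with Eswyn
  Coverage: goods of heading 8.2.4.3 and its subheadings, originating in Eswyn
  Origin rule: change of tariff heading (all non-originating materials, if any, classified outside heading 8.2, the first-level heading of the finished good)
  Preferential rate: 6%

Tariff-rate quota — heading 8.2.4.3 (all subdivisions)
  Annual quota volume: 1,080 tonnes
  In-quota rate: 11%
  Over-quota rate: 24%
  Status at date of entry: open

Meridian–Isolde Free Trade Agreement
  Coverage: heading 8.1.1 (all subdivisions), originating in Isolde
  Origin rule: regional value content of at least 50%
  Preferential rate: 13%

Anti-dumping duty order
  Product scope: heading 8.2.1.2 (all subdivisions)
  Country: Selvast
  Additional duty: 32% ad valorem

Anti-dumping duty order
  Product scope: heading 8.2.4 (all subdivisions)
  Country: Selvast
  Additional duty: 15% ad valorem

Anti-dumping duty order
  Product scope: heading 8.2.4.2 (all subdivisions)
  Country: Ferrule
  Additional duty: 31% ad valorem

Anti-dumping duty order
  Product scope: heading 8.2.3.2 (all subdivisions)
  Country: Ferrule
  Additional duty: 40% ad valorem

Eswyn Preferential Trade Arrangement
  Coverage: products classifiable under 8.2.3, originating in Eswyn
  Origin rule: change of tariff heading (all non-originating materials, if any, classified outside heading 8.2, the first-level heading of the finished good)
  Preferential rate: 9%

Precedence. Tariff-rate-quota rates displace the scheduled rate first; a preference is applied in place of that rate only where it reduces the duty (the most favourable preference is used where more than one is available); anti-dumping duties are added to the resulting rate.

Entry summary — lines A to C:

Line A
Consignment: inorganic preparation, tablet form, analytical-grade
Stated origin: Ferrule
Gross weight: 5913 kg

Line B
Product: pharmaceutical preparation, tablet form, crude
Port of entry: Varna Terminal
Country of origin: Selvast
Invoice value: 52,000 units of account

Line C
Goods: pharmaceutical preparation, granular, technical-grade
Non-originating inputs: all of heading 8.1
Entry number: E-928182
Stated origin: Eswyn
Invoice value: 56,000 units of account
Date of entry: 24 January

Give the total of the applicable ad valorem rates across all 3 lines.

Line A: inorganic → 8.1; tablet form → 8.1.1; analytical-grade → 8.1.1.2. Scheduled 25%. No special measure applies. → 25%.
Line B: pharmaceutical → 8.2; tablet form → 8.2.4; crude → 8.2.4.2. Scheduled 11%. anti-dumping (Selvast, 8.2.4): +15%; total 11% + 15% = 26%. → 26%.
Line C: pharmaceutical → 8.2; granular → 8.2.3; technical-grade → 8.2.3.3. Scheduled 9%. Eswyn agreement on 8.2.4.3: 8.2.3.3 not covered; Eswyn agreement on 8.2.3: CTH met → 9% available; preference 9% not lower than 9% → no reduction. → 9%.
Sum: 25% + 26% + 9% = 60%.

60%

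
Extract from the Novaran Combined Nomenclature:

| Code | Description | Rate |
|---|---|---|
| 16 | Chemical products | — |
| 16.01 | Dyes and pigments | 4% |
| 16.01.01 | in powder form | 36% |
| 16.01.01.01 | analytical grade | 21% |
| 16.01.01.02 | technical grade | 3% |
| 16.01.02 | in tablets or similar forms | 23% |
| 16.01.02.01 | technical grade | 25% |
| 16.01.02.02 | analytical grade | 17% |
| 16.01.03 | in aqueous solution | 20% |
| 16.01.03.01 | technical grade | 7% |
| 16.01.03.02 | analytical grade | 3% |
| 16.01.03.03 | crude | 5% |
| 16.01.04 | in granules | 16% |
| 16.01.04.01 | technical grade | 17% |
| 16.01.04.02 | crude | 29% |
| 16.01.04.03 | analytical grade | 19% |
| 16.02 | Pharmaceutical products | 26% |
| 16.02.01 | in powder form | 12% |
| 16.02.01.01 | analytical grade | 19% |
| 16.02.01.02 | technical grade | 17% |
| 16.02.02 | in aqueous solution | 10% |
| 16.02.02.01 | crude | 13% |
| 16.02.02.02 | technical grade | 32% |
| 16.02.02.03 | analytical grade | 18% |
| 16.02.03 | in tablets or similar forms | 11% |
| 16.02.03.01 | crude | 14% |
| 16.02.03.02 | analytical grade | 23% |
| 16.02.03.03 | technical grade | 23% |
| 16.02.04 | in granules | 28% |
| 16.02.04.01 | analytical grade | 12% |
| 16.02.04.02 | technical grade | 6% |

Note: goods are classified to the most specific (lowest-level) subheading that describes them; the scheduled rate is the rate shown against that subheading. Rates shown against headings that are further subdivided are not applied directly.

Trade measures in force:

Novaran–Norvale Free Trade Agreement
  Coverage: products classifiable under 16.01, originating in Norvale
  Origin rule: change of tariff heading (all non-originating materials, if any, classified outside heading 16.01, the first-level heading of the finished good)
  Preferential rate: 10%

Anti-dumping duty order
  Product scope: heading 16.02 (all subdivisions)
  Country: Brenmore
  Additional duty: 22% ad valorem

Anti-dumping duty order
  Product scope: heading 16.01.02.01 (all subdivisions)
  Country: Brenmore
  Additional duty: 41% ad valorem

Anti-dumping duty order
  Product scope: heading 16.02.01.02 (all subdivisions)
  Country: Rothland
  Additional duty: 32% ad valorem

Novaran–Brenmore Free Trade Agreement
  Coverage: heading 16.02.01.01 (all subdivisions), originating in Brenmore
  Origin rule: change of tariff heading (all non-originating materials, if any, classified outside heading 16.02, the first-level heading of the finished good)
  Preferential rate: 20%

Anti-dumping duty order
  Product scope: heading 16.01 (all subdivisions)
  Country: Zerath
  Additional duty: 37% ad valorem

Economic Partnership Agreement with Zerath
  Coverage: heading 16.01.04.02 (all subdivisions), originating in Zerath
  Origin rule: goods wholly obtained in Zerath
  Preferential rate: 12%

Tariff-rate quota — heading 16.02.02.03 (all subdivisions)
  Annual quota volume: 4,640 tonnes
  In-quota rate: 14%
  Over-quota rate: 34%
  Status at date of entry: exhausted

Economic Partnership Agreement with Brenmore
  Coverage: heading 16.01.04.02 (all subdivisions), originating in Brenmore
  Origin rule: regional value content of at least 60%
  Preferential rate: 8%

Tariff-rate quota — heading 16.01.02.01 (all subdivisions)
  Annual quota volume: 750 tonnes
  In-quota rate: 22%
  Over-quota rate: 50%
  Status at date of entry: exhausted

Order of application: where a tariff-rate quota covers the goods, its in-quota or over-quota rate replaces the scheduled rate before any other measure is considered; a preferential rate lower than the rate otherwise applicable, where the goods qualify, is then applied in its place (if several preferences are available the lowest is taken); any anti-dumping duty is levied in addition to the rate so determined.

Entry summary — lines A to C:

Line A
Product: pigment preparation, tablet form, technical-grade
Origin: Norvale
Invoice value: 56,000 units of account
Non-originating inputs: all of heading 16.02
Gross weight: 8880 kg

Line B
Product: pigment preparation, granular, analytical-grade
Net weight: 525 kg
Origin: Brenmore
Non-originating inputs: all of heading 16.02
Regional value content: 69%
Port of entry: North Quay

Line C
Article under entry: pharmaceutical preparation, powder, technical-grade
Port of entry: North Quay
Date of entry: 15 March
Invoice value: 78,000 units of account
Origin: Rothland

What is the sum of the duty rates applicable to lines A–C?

Line A: pigment → 16.01; tablet form → 16.01.02; technical-grade → 16.01.02.01. Scheduled 25%. quota on 16.01.02.01 exhausted → over-quota 50%; Norvale agreement on 16.01: CTH met → 10% available; preferential 10%. → 10%.
Line B: pigment → 16.01; granular → 16.01.04; analytical-grade → 16.01.04.03. Scheduled 19%. Brenmore agreement on 16.02.01.01: 16.01.04.03 not covered; Brenmore agreement on 16.01.04.02: 16.01.04.03 not covered. → 19%.
Line C: pharmaceutical → 16.02; powder → 16.02.01; technical-grade → 16.02.01.02. Scheduled 17%. anti-dumping (Rothland, 16.02.01.02): +32%; total 17% + 32% = 49%. → 49%.
Sum: 10% + 19% + 49% = 78%.

78%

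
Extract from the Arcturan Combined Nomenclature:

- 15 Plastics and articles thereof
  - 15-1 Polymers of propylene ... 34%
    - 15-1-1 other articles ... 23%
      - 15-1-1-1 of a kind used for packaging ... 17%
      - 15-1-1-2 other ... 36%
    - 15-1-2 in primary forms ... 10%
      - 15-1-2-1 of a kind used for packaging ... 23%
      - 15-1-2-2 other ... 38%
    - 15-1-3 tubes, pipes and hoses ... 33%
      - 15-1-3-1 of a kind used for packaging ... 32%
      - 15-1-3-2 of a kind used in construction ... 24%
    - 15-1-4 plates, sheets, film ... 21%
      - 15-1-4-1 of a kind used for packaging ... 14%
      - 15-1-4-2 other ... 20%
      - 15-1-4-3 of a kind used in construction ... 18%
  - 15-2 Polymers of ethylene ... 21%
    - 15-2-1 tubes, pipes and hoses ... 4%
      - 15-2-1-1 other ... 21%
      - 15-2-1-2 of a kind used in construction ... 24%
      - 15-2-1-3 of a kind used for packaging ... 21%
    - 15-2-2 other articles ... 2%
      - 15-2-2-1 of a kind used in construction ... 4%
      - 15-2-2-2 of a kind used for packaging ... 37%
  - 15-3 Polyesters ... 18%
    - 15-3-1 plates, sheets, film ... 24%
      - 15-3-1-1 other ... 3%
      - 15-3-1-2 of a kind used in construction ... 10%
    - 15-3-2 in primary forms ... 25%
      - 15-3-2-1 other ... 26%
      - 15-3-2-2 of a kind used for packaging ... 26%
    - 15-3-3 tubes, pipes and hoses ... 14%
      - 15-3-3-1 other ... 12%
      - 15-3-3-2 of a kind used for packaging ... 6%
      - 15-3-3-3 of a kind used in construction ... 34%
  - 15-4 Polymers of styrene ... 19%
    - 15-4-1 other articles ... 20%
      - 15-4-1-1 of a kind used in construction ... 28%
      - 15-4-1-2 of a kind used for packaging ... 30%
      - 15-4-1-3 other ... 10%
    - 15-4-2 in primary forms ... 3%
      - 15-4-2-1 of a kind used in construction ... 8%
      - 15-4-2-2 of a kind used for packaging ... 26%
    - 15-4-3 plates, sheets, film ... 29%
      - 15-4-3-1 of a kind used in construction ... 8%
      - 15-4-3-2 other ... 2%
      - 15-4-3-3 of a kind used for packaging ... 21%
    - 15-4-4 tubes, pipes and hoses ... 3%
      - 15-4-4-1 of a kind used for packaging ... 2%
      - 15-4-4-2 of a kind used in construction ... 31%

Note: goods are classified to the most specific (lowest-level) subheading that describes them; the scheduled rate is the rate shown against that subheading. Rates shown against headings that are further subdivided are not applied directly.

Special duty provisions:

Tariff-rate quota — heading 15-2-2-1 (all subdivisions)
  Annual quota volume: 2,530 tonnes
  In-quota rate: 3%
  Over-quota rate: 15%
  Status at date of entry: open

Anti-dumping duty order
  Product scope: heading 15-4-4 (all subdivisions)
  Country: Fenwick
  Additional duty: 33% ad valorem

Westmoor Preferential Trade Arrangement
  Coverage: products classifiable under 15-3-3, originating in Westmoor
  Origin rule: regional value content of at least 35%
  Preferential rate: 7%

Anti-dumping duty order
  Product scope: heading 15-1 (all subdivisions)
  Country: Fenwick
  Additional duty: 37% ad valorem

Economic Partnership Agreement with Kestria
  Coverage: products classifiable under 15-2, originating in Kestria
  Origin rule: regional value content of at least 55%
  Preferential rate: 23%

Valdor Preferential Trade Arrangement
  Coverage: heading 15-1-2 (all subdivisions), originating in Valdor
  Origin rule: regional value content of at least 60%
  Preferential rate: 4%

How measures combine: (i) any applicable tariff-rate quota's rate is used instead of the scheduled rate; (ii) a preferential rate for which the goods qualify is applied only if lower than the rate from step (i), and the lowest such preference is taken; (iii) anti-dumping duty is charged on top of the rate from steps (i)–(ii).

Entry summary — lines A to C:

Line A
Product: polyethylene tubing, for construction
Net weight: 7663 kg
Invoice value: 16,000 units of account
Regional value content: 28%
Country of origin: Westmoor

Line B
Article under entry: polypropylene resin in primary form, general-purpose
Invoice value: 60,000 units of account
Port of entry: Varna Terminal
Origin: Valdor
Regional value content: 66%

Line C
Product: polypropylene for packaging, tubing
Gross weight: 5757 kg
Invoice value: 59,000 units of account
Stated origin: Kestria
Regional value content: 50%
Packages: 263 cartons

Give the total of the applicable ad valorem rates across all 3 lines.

60%

Line A: polyethylene → 15-2; tubing → 15-2-1; for construction → 15-2-1-2. Scheduled 24%. Westmoor agreement on 15-3-3: 15-2-1-2 not covered. → 24%.
Line B: polypropylene → 15-1; resin in primary form → 15-1-2; general-purpose → 15-1-2-2. Scheduled 38%. Valdor agreement on 15-1-2: RVC ≥ 60% → 4% available; preferential 4%. → 4%.
Line C: polypropylene → 15-1; tubing → 15-1-3; for packaging → 15-1-3-1. Scheduled 32%. Kestria agreement on 15-2: 15-1-3-1 not covered. → 32%.
Sum: 24% + 4% + 32% = 60%.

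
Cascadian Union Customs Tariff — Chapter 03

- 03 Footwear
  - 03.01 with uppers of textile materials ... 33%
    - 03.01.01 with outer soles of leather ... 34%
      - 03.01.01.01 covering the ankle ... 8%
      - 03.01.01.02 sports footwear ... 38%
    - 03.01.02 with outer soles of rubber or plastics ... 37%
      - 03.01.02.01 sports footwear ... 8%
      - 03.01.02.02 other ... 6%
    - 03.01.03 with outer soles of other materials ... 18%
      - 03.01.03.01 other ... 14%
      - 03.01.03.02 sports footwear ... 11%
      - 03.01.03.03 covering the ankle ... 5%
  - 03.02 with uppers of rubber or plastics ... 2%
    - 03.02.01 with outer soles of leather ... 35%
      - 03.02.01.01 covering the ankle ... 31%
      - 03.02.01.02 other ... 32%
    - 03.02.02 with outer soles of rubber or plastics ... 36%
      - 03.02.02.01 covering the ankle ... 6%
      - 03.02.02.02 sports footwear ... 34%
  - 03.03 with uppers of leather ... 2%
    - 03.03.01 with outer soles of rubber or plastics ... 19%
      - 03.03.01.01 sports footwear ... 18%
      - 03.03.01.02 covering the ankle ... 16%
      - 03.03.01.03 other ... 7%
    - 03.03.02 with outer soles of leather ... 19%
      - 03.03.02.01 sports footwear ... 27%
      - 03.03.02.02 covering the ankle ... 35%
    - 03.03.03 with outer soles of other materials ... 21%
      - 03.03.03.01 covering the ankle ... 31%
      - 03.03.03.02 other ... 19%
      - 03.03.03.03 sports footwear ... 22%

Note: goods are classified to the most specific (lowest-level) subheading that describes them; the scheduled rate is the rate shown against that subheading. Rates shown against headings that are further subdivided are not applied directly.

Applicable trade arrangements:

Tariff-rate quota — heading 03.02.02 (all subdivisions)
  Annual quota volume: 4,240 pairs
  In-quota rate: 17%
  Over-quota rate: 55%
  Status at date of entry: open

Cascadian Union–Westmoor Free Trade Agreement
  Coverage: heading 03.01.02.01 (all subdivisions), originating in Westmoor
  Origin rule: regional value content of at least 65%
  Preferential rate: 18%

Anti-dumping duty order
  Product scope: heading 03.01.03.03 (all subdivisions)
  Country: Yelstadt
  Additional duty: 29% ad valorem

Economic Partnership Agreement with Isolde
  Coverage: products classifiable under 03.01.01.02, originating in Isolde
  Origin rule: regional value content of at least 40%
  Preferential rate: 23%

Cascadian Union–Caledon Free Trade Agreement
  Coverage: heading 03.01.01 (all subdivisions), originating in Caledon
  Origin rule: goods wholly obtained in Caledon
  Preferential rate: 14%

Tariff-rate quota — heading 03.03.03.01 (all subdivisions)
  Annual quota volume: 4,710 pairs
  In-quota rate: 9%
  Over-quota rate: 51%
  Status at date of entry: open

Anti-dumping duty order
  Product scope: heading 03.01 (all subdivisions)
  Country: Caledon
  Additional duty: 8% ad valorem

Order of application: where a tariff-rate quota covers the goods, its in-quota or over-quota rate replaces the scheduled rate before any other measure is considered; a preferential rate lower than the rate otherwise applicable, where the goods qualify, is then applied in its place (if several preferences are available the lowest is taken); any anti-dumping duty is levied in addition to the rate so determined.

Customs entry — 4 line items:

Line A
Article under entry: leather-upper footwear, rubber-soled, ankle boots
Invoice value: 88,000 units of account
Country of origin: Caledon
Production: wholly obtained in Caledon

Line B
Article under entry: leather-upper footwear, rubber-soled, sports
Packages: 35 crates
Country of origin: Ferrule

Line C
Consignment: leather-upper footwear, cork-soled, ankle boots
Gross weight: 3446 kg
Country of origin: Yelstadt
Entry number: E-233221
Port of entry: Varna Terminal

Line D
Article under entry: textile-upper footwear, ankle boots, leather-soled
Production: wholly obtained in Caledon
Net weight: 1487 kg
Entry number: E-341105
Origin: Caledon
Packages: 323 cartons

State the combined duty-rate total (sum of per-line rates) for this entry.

59%

Line A: leather-upper → 03.03; rubber-soled → 03.03.01; ankle boots → 03.03.01.02. Scheduled 16%. Caledon agreement on 03.01.01: 03.03.01.02 not covered. → 16%.
Line B: leather-upper → 03.03; rubber-soled → 03.03.01; sports → 03.03.01.01. Scheduled 18%. No special measure applies. → 18%.
Line C: leather-upper → 03.03; cork-soled → 03.03.03; ankle boots → 03.03.03.01. Scheduled 31%. quota on 03.03.03.01 open → in-quota 9%. → 9%.
Line D: textile-upper → 03.01; leather-soled → 03.01.01; ankle boots → 03.01.01.01. Scheduled 8%. Caledon agreement on 03.01.01: wholly obtained → 14% available; preference 14% not lower than 8% → no reduction; anti-dumping (Caledon, 03.01): +8%; total 8% + 8% = 16%. → 16%.
Sum: 16% + 18% + 9% + 16% = 59%.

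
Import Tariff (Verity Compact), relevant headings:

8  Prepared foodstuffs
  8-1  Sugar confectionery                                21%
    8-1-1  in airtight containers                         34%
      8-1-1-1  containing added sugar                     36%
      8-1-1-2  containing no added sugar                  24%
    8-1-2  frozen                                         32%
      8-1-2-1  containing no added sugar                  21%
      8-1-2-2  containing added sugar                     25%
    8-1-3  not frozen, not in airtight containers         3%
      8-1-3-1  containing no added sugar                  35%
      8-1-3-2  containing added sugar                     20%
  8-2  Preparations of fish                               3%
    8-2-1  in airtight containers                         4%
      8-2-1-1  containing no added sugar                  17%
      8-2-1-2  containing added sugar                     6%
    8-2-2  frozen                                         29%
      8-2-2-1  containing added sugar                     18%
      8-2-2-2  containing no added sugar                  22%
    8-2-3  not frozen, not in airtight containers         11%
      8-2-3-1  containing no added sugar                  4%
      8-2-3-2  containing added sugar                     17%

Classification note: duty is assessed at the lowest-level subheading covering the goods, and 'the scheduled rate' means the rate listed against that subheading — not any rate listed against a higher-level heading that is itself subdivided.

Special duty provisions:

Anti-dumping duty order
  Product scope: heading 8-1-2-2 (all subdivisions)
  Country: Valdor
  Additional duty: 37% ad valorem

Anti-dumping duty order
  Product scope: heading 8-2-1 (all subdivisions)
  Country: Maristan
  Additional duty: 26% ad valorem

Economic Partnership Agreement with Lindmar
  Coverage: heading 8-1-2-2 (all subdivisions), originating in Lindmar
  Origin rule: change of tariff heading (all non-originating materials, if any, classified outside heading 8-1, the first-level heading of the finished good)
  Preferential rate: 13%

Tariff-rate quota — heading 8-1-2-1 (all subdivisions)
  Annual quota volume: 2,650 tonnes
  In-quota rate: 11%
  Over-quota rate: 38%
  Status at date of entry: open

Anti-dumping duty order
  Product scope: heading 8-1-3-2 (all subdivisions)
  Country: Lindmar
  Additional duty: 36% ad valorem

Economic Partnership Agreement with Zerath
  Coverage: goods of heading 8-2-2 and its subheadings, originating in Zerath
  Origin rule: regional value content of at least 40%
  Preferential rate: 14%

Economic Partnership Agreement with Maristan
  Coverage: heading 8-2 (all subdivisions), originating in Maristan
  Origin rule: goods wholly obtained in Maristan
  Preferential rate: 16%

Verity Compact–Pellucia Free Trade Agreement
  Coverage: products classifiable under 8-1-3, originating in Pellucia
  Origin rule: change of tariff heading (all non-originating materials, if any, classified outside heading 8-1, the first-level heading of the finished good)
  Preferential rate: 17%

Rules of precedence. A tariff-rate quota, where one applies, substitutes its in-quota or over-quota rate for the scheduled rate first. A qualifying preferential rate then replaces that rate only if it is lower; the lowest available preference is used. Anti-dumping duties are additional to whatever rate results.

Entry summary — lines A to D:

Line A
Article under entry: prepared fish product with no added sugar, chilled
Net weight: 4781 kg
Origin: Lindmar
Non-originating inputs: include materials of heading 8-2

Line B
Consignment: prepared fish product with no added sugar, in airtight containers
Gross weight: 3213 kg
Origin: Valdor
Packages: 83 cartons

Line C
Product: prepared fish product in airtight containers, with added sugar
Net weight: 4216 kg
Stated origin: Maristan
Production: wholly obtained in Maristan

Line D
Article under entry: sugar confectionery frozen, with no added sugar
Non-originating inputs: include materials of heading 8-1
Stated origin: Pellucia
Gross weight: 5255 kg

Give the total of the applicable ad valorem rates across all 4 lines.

64%

Line A: prepared fish product → 8-2; chilled → 8-2-3; with no added sugar → 8-2-3-1. Scheduled 4%. Lindmar agreement on 8-1-2-2: 8-2-3-1 not covered. → 4%.
Line B: prepared fish product → 8-2; in airtight containers → 8-2-1; with no added sugar → 8-2-1-1. Scheduled 17%. No special measure applies. → 17%.
Line C: prepared fish product → 8-2; in airtight containers → 8-2-1; with added sugar → 8-2-1-2. Scheduled 6%. Maristan agreement on 8-2: wholly obtained → 16% available; preference 16% not lower than 6% → no reduction; anti-dumping (Maristan, 8-2-1): +26%; total 6% + 26% = 32%. → 32%.
Line D: sugar confectionery → 8-1; frozen → 8-1-2; with no added sugar → 8-1-2-1. Scheduled 21%. quota on 8-1-2-1 open → in-quota 11%; Pellucia agreement on 8-1-3: 8-1-2-1 not covered. → 11%.
Sum: 4% + 17% + 32% + 11% = 64%.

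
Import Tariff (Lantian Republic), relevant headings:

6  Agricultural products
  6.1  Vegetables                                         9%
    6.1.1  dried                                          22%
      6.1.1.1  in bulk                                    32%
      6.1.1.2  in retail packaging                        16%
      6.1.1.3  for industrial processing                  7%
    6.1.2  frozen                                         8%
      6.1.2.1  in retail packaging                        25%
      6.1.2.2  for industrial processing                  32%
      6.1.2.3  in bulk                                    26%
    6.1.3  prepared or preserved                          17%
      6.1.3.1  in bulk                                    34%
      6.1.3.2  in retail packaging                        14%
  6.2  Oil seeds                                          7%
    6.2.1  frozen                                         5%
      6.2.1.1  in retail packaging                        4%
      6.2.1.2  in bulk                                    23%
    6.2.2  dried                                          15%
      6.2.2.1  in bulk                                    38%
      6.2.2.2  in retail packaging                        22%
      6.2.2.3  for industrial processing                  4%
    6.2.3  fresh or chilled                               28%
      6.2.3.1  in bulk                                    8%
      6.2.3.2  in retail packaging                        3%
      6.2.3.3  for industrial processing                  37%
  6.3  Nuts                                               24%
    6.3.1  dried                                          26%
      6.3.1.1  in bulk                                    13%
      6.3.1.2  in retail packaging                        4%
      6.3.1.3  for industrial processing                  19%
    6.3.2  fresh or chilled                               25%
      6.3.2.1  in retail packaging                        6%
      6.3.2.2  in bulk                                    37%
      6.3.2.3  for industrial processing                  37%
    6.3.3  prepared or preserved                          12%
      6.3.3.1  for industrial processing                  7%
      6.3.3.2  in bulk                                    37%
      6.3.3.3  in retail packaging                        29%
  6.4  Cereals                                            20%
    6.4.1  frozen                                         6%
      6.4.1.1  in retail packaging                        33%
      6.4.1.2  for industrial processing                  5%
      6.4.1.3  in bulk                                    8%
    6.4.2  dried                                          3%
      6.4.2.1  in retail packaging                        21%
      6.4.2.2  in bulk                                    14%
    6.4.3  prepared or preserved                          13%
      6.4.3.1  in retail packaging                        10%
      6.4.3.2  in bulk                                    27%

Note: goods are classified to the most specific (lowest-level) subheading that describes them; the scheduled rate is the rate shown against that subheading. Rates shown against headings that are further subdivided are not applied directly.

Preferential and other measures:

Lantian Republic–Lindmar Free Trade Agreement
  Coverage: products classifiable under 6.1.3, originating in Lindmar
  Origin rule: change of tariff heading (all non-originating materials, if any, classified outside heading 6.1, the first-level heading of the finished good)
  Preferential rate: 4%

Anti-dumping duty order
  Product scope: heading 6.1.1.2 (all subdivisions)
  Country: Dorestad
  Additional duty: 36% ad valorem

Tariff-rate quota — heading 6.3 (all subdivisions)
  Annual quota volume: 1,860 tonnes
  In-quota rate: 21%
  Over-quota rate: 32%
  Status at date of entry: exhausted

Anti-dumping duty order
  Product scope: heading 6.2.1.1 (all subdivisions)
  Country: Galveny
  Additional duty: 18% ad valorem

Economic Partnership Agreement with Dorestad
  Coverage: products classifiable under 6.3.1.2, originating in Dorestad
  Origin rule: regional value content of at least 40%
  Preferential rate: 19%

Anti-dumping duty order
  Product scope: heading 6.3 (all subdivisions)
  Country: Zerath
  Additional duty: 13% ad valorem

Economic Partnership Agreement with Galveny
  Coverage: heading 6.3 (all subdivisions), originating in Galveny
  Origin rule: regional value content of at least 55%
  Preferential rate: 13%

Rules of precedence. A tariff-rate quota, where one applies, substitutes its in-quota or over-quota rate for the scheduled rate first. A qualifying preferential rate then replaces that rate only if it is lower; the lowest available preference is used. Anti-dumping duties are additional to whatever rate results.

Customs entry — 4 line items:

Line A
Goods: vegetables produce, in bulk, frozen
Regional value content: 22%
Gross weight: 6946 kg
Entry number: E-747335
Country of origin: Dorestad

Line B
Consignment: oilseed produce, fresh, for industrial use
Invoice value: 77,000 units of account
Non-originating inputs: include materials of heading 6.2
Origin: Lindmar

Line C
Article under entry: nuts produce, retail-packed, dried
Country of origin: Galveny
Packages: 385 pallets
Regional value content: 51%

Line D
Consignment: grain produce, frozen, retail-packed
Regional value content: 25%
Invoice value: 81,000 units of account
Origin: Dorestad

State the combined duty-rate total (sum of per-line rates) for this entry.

128%

Line A: vegetables → 6.1; frozen → 6.1.2; in bulk → 6.1.2.3. Scheduled 26%. Dorestad agreement on 6.3.1.2: 6.1.2.3 not covered. → 26%.
Line B: oilseed → 6.2; fresh → 6.2.3; for industrial use → 6.2.3.3. Scheduled 37%. Lindmar agreement on 6.1.3: 6.2.3.3 not covered. → 37%.
Line C: nuts → 6.3; dried → 6.3.1; retail-packed → 6.3.1.2. Scheduled 4%. quota on 6.3 exhausted → over-quota 32%; Galveny agreement on 6.3: RVC < 55%. → 32%.
Line D: grain → 6.4; frozen → 6.4.1; retail-packed → 6.4.1.1. Scheduled 33%. Dorestad agreement on 6.3.1.2: 6.4.1.1 not covered. → 33%.
Sum: 26% + 37% + 32% + 33% = 128%.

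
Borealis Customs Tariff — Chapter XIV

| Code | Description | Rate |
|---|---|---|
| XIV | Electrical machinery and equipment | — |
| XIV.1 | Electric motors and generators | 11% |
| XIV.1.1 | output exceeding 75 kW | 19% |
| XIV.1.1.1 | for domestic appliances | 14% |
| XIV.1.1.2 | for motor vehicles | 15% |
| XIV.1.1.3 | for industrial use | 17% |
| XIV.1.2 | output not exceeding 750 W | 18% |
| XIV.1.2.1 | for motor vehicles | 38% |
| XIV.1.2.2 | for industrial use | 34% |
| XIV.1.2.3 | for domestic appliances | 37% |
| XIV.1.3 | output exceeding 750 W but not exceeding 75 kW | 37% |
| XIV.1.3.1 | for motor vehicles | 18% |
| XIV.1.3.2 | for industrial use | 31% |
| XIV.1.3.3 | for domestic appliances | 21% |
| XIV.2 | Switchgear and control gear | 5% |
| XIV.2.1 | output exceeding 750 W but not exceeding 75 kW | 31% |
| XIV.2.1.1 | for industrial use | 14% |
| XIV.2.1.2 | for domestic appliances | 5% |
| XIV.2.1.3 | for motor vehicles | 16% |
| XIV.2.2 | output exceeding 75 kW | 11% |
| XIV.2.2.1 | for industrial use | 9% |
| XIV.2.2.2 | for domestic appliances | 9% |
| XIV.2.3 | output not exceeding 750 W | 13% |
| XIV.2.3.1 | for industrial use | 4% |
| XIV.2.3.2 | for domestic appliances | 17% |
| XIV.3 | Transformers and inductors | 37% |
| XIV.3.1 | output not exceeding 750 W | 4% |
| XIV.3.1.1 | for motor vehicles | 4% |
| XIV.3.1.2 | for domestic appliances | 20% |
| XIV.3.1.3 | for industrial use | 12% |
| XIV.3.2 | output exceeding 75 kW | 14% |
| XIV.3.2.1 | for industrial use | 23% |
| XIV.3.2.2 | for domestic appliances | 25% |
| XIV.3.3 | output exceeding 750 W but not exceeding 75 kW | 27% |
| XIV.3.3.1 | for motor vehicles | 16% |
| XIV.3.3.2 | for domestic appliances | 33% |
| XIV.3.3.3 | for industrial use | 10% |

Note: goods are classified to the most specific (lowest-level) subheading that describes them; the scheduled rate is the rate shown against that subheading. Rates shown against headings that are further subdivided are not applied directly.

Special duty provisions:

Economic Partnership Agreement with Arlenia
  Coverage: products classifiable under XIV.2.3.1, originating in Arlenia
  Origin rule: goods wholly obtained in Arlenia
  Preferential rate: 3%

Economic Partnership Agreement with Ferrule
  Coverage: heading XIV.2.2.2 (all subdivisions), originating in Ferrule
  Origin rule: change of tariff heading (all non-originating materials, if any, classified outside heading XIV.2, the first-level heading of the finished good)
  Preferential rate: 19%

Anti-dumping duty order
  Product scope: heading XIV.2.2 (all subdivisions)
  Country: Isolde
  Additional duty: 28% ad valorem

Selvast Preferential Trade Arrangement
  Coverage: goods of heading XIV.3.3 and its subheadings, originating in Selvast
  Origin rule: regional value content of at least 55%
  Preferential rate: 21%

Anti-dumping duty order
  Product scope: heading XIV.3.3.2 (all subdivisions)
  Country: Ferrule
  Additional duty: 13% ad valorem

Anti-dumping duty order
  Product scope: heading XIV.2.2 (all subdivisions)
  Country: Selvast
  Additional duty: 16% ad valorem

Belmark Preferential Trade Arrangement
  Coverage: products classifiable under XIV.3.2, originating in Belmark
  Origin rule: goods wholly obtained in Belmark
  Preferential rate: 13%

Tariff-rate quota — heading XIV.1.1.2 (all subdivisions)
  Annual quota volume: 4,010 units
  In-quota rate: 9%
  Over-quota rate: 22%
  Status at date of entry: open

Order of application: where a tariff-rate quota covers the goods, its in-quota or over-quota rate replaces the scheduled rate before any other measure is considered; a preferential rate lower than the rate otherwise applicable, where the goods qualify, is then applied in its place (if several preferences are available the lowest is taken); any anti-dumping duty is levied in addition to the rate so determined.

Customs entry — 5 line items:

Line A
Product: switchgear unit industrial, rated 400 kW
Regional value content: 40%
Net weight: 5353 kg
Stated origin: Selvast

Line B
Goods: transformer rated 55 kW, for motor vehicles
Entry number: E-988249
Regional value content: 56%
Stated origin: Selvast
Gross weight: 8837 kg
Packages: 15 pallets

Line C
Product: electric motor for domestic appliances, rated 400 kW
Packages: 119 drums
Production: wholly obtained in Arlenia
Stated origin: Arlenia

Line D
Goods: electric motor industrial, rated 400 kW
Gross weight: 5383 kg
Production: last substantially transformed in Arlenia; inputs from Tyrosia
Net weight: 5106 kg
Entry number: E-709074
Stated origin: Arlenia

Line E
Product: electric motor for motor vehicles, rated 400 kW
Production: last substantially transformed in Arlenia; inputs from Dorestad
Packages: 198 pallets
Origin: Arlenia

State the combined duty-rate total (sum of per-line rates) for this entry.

81%

Line A: switchgear unit → XIV.2; rated 400 kW → XIV.2.2; industrial → XIV.2.2.1. Scheduled 9%. Selvast agreement on XIV.3.3: XIV.2.2.1 not covered; anti-dumping (Selvast, XIV.2.2): +16%; total 9% + 16% = 25%. → 25%.
Line B: transformer → XIV.3; rated 55 kW → XIV.3.3; for motor vehicles → XIV.3.3.1. Scheduled 16%. Selvast agreement on XIV.3.3: RVC ≥ 55% → 21% available; preference 21% not lower than 16% → no reduction. → 16%.
Line C: electric motor → XIV.1; rated 400 kW → XIV.1.1; for domestic appliances → XIV.1.1.1. Scheduled 14%. Arlenia agreement on XIV.2.3.1: XIV.1.1.1 not covered. → 14%.
Line D: electric motor → XIV.1; rated 400 kW → XIV.1.1; industrial → XIV.1.1.3. Scheduled 17%. Arlenia agreement on XIV.2.3.1: XIV.1.1.3 not covered. → 17%.
Line E: electric motor → XIV.1; rated 400 kW → XIV.1.1; for motor vehicles → XIV.1.1.2. Scheduled 15%. quota on XIV.1.1.2 open → in-quota 9%; Arlenia agreement on XIV.2.3.1: XIV.1.1.2 not covered. → 9%.
Sum: 25% + 16% + 14% + 17% + 9% = 81%.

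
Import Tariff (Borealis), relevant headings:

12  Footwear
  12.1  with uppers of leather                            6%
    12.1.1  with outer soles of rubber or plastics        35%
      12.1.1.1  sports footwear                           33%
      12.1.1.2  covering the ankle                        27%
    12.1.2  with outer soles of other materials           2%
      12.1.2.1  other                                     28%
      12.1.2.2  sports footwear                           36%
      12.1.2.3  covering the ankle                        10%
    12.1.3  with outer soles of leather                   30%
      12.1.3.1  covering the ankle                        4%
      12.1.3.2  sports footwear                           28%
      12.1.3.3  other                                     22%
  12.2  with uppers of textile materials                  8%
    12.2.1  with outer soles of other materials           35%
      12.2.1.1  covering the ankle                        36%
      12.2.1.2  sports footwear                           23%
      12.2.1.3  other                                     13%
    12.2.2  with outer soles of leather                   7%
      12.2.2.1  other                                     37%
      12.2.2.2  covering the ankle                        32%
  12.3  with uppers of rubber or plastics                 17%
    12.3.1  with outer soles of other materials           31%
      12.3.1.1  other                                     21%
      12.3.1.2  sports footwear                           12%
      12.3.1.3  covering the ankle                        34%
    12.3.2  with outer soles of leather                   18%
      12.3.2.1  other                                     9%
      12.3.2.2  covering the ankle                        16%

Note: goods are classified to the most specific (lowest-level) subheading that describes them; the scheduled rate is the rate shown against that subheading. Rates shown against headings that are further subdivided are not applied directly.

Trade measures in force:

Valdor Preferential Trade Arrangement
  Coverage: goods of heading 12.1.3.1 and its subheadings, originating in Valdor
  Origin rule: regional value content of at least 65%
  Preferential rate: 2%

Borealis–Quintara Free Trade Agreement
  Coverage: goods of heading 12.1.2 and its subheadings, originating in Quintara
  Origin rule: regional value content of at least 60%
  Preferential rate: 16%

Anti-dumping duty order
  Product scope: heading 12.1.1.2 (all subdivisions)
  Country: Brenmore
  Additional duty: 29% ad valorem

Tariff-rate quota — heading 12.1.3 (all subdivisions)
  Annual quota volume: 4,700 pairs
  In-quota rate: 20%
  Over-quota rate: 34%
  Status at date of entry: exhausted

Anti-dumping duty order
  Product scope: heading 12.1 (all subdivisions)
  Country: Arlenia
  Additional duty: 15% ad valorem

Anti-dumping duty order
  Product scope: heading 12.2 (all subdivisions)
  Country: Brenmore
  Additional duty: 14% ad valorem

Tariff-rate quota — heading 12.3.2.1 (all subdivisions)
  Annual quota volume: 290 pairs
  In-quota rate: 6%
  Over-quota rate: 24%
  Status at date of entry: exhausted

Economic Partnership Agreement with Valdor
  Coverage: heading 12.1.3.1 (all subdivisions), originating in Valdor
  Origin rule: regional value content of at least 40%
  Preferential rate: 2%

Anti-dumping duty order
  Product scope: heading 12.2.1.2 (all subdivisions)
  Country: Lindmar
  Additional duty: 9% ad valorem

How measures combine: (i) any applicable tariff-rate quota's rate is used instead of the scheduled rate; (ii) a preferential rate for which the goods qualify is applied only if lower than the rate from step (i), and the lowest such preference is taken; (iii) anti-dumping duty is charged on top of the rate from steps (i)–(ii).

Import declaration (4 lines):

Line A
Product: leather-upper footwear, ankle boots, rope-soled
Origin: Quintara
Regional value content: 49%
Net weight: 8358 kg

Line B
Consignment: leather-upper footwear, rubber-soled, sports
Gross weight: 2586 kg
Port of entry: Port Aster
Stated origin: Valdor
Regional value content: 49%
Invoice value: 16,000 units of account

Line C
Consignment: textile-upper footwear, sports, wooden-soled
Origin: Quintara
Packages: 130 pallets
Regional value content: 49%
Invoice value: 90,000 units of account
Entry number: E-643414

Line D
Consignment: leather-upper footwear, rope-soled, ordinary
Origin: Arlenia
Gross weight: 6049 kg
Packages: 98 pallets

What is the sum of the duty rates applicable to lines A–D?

109%

Line A: leather-upper → 12.1; rope-soled → 12.1.2; ankle boots → 12.1.2.3. Scheduled 10%. Quintara agreement on 12.1.2: RVC < 60%. → 10%.
Line B: leather-upper → 12.1; rubber-soled → 12.1.1; sports → 12.1.1.1. Scheduled 33%. Valdor agreement on 12.1.3.1: 12.1.1.1 not covered; Valdor agreement on 12.1.3.1: 12.1.1.1 not covered. → 33%.
Line C: textile-upper → 12.2; wooden-soled → 12.2.1; sports → 12.2.1.2. Scheduled 23%. Quintara agreement on 12.1.2: 12.2.1.2 not covered. → 23%.
Line D: leather-upper → 12.1; rope-soled → 12.1.2; ordinary → 12.1.2.1. Scheduled 28%. anti-dumping (Arlenia, 12.1): +15%; total 28% + 15% = 43%. → 43%.
Sum: 10% + 33% + 23% + 43% = 109%.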